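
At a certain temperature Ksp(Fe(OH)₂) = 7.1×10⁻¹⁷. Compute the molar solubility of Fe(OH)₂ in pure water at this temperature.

2.6×10⁻⁶ M

Fe(OH)₂(s) ⇌ Fe²⁺(aq) + 2 OH⁻(aq)
For each mole of Fe(OH)₂ that dissolves per liter, [Fe²⁺] = s and [OH⁻] = 2s; let s denote this solubility.
Ksp = [Fe²⁺][OH⁻]^2 = s · (2s)^2 = 4s^3
4s^3 = 7.1×10⁻¹⁷  ⇒  s^3 = 1.8×10⁻¹⁷
s = 2.6×10⁻⁶ M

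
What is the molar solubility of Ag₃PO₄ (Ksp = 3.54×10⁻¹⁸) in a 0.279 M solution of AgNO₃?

1.63×10⁻¹⁶ M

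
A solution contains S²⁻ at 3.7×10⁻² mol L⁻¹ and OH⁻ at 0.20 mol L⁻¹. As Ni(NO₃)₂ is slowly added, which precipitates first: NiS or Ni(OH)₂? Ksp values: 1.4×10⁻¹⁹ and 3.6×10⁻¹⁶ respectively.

NiS

Precipitation begins when Q = Ksp.
For NiS: [Ni²⁺] = (Ksp/[S²⁻]) = 3.8×10⁻¹⁸ mol L⁻¹
For Ni(OH)₂: [Ni²⁺] = (Ksp/[OH⁻]^2) = 9.0×10⁻¹⁵ mol L⁻¹
NiS requires the lower [Ni²⁺], so it precipitates first.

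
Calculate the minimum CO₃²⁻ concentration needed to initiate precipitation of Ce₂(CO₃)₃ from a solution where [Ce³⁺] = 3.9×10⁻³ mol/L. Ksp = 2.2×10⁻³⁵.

A salt starts to precipitate once the ion product Q reaches its Ksp.
Ce₂(CO₃)₃(s) ⇌ 2 Ce³⁺(aq) + 3 CO₃²⁻(aq)
Ksp = [Ce³⁺]^2[CO₃²⁻]^3 = [CO₃²⁻]^3(3.9×10⁻³)^2
[CO₃²⁻]^3 = 2.2×10⁻³⁵ / (3.9×10⁻³)^2 = 1.4×10⁻³⁰
[CO₃²⁻] = 1.1×10⁻¹⁰ mol/L

1.1×10⁻¹⁰ M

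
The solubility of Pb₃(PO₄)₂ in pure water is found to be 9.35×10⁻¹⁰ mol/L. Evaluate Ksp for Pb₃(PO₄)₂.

Pb₃(PO₄)₂(s) ⇌ 3 Pb²⁺(aq) + 2 PO₄³⁻(aq)
Call the molar solubility s, so that [Pb²⁺] = 3s and [PO₄³⁻] = 2s.
Ksp = [Pb²⁺]^3[PO₄³⁻]^2 = (3s)^3 · (2s)^2 = 108s^5
Ksp = 108 × (9.35×10⁻¹⁰)^5 = 7.72×10⁻⁴⁴

Ksp = 7.72×10⁻⁴⁴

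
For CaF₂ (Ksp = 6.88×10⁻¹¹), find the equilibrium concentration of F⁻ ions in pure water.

5.16×10⁻⁴ M

CaF₂(s) ⇌ Ca²⁺(aq) + 2 F⁻(aq)
Call the molar solubility s, so that [Ca²⁺] = s and [F⁻] = 2s.
Ksp = [Ca²⁺][F⁻]^2 = s · (2s)^2 = 4s^3 = 6.88×10⁻¹¹
s = 2.58×10⁻⁴ mol L⁻¹
[F⁻] = 2s = 5.16×10⁻⁴ mol L⁻¹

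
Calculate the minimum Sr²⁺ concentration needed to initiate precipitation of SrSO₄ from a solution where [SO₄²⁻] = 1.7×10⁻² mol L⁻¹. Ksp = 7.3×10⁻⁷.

4.3×10⁻⁵ M

Each salt precipitates once Q = Ksp for that salt.
SrSO₄(s) ⇌ Sr²⁺(aq) + SO₄²⁻(aq)
Ksp = [Sr²⁺][SO₄²⁻] = [Sr²⁺](1.7×10⁻²)
[Sr²⁺] = 7.3×10⁻⁷ / (1.7×10⁻²) = 4.3×10⁻⁵
[Sr²⁺] = 4.3×10⁻⁵ mol L⁻¹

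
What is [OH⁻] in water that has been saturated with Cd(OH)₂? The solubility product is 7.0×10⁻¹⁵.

2.4×10⁻⁵ M

Cd(OH)₂(s) ⇌ Cd²⁺(aq) + 2 OH⁻(aq)
Call the molar solubility s, so that [Cd²⁺] = s and [OH⁻] = 2s.
Ksp = [Cd²⁺][OH⁻]^2 = s · (2s)^2 = 4s^3 = 7.0×10⁻¹⁵
s = 1.2×10⁻⁵ mol/L
[OH⁻] = 2s = 2.4×10⁻⁵ mol/L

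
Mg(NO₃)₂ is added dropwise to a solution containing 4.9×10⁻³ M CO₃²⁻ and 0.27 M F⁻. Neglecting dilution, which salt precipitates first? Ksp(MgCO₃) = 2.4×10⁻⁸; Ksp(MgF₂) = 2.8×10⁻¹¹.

MgF₂

Precipitation begins when Q = Ksp.
For MgCO₃: [Mg²⁺] = (Ksp/[CO₃²⁻]) = 4.9×10⁻⁶ M
For MgF₂: [Mg²⁺] = (Ksp/[F⁻]^2) = 3.8×10⁻¹⁰ M
The smaller threshold [Mg²⁺] is reached first, so MgF₂ precipitates first.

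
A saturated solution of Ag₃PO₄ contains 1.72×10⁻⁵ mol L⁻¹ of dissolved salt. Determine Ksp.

Ksp = 2.36×10⁻¹⁸

Ag₃PO₄(s) ⇌ 3 Ag⁺(aq) + PO₄³⁻(aq)
If s mol/L of Ag₃PO₄ dissolves, [Ag⁺] = 3s and [PO₄³⁻] = s.
Ksp = [Ag⁺]^3[PO₄³⁻] = (3s)^3 · s = 27s^4
Ksp = 27 × (1.72×10⁻⁵)^4 = 2.36×10⁻¹⁸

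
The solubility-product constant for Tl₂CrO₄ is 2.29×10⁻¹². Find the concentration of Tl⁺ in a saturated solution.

1.66×10⁻⁴ M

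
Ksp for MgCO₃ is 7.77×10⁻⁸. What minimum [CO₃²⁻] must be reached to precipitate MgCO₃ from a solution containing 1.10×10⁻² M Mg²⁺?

Each salt precipitates once Q = Ksp for that salt.
MgCO₃(s) ⇌ Mg²⁺(aq) + CO₃²⁻(aq)
Ksp = [Mg²⁺][CO₃²⁻] = [CO₃²⁻](1.10×10⁻²)
[CO₃²⁻] = 7.77×10⁻⁸ / (1.10×10⁻²) = 7.06×10⁻⁶
[CO₃²⁻] = 7.06×10⁻⁶ M

7.06×10⁻⁶ M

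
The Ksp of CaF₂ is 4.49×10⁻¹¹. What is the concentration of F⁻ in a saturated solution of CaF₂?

4.48×10⁻⁴ M

CaF₂(s) ⇌ Ca²⁺(aq) + 2 F⁻(aq)
For each mole of CaF₂ that dissolves per liter, [Ca²⁺] = s and [F⁻] = 2s; let s denote this solubility.
Ksp = [Ca²⁺][F⁻]^2 = s · (2s)^2 = 4s^3 = 4.49×10⁻¹¹
s = 2.24×10⁻⁴ mol/L
[F⁻] = 2s = 4.48×10⁻⁴ mol/L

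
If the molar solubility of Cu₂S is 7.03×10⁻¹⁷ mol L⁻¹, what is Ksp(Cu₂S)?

Ksp = 1.39×10⁻⁴⁸

Cu₂S(s) ⇌ 2 Cu⁺(aq) + S²⁻(aq)
For each mole of Cu₂S that dissolves per liter, [Cu⁺] = 2s and [S²⁻] = s; let s denote this solubility.
Ksp = [Cu⁺]^2[S²⁻] = (2s)^2 · s = 4s^3
Ksp = 4 × (7.03×10⁻¹⁷)^3 = 1.39×10⁻⁴⁸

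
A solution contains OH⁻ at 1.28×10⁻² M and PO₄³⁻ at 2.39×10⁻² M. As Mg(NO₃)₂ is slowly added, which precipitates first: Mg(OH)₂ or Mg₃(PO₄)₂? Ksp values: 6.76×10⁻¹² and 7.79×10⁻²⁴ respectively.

Mg(OH)₂

The threshold for precipitation is Q = Ksp.
For Mg(OH)₂: [Mg²⁺] = (Ksp/[OH⁻]^2) = 4.13×10⁻⁸ M
For Mg₃(PO₄)₂: [Mg²⁺] = (Ksp/[PO₄³⁻]^2)^(1/3) = 2.39×10⁻⁷ M
Since Mg(OH)₂ needs less Mg²⁺ to reach saturation, it precipitates first.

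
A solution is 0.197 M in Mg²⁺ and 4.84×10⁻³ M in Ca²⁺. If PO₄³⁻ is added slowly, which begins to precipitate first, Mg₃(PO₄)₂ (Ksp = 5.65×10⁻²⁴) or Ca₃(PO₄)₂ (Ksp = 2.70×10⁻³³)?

Precipitation of each salt begins when its ion product equals Ksp.
For Mg₃(PO₄)₂: [PO₄³⁻] = (Ksp/[Mg²⁺]^3)^(1/2) = 2.72×10⁻¹¹ M
For Ca₃(PO₄)₂: [PO₄³⁻] = (Ksp/[Ca²⁺]^3)^(1/2) = 1.54×10⁻¹³ M
The smaller threshold [PO₄³⁻] is reached first, so Ca₃(PO₄)₂ precipitates first.

Ca₃(PO₄)₂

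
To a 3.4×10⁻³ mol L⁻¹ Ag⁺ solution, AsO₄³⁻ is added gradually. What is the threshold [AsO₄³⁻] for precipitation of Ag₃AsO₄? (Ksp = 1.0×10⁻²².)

Precipitation begins when Q = Ksp.
Ag₃AsO₄(s) ⇌ 3 Ag⁺(aq) + AsO₄³⁻(aq)
Ksp = [Ag⁺]^3[AsO₄³⁻] = [AsO₄³⁻](3.4×10⁻³)^3
[AsO₄³⁻] = 1.0×10⁻²² / (3.4×10⁻³)^3 = 2.5×10⁻¹⁵
[AsO₄³⁻] = 2.5×10⁻¹⁵ mol L⁻¹

2.5×10⁻¹⁵ M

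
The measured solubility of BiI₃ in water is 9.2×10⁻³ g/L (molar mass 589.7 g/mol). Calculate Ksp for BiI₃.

Molar solubility s = (9.2×10⁻³ g/L) / (589.7 g/mol) = 1.560×10⁻⁵ mol/L
BiI₃(s) ⇌ Bi³⁺(aq) + 3 I⁻(aq)
With molar solubility s: [Bi³⁺] = s, [I⁻] = 3s.
Ksp = [Bi³⁺][I⁻]^3 = s · (3s)^3 = 27s^4
Ksp = 27 × (1.560×10⁻⁵)^4 = 1.6×10⁻¹⁸

Ksp = 1.6×10⁻¹⁸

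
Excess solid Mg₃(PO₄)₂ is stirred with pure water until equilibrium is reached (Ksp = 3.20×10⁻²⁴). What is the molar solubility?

7.84×10⁻⁶ M

Mg₃(PO₄)₂(s) ⇌ 3 Mg²⁺(aq) + 2 PO₄³⁻(aq)
Call the molar solubility s, so that [Mg²⁺] = 3s and [PO₄³⁻] = 2s.
Ksp = [Mg²⁺]^3[PO₄³⁻]^2 = (3s)^3 · (2s)^2 = 108s^5
108s^5 = 3.20×10⁻²⁴  ⇒  s^5 = 2.96×10⁻²⁶
Taking the 5th root, s = 7.84×10⁻⁶ M.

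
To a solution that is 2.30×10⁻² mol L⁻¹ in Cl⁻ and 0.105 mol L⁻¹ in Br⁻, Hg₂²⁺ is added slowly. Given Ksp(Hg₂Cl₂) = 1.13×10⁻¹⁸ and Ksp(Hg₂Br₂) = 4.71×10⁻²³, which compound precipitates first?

Hg₂Br₂

Precipitation of each salt begins when its ion product equals Ksp.
For Hg₂Cl₂: [Hg₂²⁺] = (Ksp/[Cl⁻]^2) = 2.14×10⁻¹⁵ mol L⁻¹
For Hg₂Br₂: [Hg₂²⁺] = (Ksp/[Br⁻]^2) = 4.27×10⁻²¹ mol L⁻¹
Hg₂Br₂ requires the lower [Hg₂²⁺], so it precipitates first.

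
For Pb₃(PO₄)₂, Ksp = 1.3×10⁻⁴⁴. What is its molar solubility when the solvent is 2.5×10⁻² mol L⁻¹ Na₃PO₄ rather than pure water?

Pb₃(PO₄)₂(s) ⇌ 3 Pb²⁺(aq) + 2 PO₄³⁻(aq)
With PO₄³⁻ already at 2.5×10⁻² mol L⁻¹ and s small, take [PO₄³⁻] ≈ 2.5×10⁻² mol L⁻¹ and [Pb²⁺] = 3s.
Ksp = [Pb²⁺]^3[PO₄³⁻]^2 = (3s)^3(2.5×10⁻²)^2
(3s)^3 = 1.3×10⁻⁴⁴ / (2.5×10⁻²)^2 = 2.1×10⁻⁴¹
s = 9.2×10⁻¹⁵ mol L⁻¹

9.2×10⁻¹⁵ M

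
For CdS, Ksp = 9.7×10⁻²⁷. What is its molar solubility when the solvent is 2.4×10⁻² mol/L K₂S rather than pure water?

4.0×10⁻²⁵ M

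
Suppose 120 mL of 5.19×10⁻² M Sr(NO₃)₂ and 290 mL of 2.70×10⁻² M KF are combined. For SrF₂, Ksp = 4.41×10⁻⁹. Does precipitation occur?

Yes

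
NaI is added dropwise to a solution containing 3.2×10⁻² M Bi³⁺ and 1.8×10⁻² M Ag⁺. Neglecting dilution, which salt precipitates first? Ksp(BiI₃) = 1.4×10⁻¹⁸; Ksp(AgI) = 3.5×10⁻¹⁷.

The threshold for precipitation is Q = Ksp.
For BiI₃: [I⁻] = (Ksp/[Bi³⁺])^(1/3) = 3.5×10⁻⁶ M
For AgI: [I⁻] = (Ksp/[Ag⁺]) = 1.9×10⁻¹⁵ M
Since AgI needs less I⁻ to reach saturation, it precipitates first.

AgI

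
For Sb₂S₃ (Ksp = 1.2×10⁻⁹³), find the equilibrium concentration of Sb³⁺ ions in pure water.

2.0×10⁻¹⁹ M

Sb₂S₃(s) ⇌ 2 Sb³⁺(aq) + 3 S²⁻(aq)
Let s be the molar solubility. Then [Sb³⁺] = 2s and [S²⁻] = 3s.
Ksp = [Sb³⁺]^2[S²⁻]^3 = (2s)^2 · (3s)^3 = 108s^5 = 1.2×10⁻⁹³
s = 1.0×10⁻¹⁹ mol L⁻¹
[Sb³⁺] = 2s = 2.0×10⁻¹⁹ mol L⁻¹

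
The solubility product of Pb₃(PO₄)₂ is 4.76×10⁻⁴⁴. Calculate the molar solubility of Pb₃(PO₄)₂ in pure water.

Pb₃(PO₄)₂(s) ⇌ 3 Pb²⁺(aq) + 2 PO₄³⁻(aq)
With molar solubility s: [Pb²⁺] = 3s, [PO₄³⁻] = 2s.
Ksp = [Pb²⁺]^3[PO₄³⁻]^2 = (3s)^3 · (2s)^2 = 108s^5
108s^5 = 4.76×10⁻⁴⁴  ⇒  s^5 = 4.41×10⁻⁴⁶
s = (4.41×10⁻⁴⁶)^(1/5) = 8.49×10⁻¹⁰ mol L⁻¹

8.49×10⁻¹⁰ M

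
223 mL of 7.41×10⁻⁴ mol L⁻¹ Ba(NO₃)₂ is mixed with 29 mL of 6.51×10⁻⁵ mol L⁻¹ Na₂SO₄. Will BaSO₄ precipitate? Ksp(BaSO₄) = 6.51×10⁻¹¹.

Yes

The combined volume is 252 mL.
[Ba²⁺] = (7.41×10⁻⁴)(223)/252 = 6.56×10⁻⁴ mol L⁻¹
[SO₄²⁻] = (6.51×10⁻⁵)(29)/252 = 7.49×10⁻⁶ mol L⁻¹
Q = [Ba²⁺][SO₄²⁻] = 4.91×10⁻⁹
Since Q (4.91×10⁻⁹) exceeds Ksp (6.51×10⁻¹¹), BaSO₄ will precipitate.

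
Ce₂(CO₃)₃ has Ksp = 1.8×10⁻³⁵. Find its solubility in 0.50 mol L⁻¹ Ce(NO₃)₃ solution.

Ce₂(CO₃)₃(s) ⇌ 2 Ce³⁺(aq) + 3 CO₃²⁻(aq)
The solution already contains Ce³⁺ at 0.50 mol L⁻¹. Let s be the molar solubility of Ce₂(CO₃)₃.
[Ce³⁺] ≈ 0.50 mol L⁻¹ (common ion dominates); [CO₃²⁻] = 3s.
Ksp = [Ce³⁺]^2[CO₃²⁻]^3 = (0.50)^2(3s)^3
(3s)^3 = 1.8×10⁻³⁵ / (0.50)^2 = 7.2×10⁻³⁵
s = 1.4×10⁻¹² mol L⁻¹

1.4×10⁻¹² M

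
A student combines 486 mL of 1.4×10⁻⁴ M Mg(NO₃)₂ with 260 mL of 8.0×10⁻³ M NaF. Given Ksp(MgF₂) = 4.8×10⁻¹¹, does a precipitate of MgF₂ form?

Yes

Total volume after mixing = 486 + 260 = 746 mL.
[Mg²⁺] = (1.4×10⁻⁴)(486)/746 = 9.1×10⁻⁵ M
[F⁻] = (8.0×10⁻³)(260)/746 = 2.8×10⁻³ M
Q = [Mg²⁺][F⁻]^2 = 7.1×10⁻¹⁰
Since Q (7.1×10⁻¹⁰) exceeds Ksp (4.8×10⁻¹¹), MgF₂ will precipitate.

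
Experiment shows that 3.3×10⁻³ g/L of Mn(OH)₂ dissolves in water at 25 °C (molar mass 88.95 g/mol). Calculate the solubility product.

Convert to molarity: s = 3.3×10⁻³ / 88.95 = 3.710×10⁻⁵ mol/L
Mn(OH)₂(s) ⇌ Mn²⁺(aq) + 2 OH⁻(aq)
Let s be the molar solubility. Then [Mn²⁺] = s and [OH⁻] = 2s.
Ksp = [Mn²⁺][OH⁻]^2 = s · (2s)^2 = 4s^3
Ksp = 4 × (3.710×10⁻⁵)^3 = 2.0×10⁻¹³

Ksp = 2.0×10⁻¹³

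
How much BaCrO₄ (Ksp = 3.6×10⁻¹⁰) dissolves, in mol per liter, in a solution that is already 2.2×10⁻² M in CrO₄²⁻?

1.6×10⁻⁸ M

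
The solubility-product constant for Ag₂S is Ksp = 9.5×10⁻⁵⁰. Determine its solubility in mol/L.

Ag₂S(s) ⇌ 2 Ag⁺(aq) + S²⁻(aq)
For each mole of Ag₂S that dissolves per liter, [Ag⁺] = 2s and [S²⁻] = s; let s denote this solubility.
Ksp = [Ag⁺]^2[S²⁻] = (2s)^2 · s = 4s^3
4s^3 = 9.5×10⁻⁵⁰  ⇒  s^3 = 2.4×10⁻⁵⁰
s = (2.4×10⁻⁵⁰)^(1/3) = 2.9×10⁻¹⁷ mol L⁻¹

2.9×10⁻¹⁷ M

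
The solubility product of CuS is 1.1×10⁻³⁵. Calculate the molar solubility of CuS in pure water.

3.3×10⁻¹⁸ M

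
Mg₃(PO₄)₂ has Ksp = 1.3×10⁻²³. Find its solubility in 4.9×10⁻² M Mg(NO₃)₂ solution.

1.7×10⁻¹⁰ M

Mg₃(PO₄)₂(s) ⇌ 3 Mg²⁺(aq) + 2 PO₄³⁻(aq)
With Mg²⁺ already at 4.9×10⁻² M and s small, take [Mg²⁺] ≈ 4.9×10⁻² M and [PO₄³⁻] = 2s.
Ksp = [Mg²⁺]^3[PO₄³⁻]^2 = (4.9×10⁻²)^3(2s)^2
(2s)^2 = 1.3×10⁻²³ / (4.9×10⁻²)^3 = 1.1×10⁻¹⁹
s = 1.7×10⁻¹⁰ M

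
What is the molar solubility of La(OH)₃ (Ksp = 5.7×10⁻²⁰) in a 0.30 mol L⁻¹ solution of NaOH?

La(OH)₃(s) ⇌ La³⁺(aq) + 3 OH⁻(aq)
OH⁻ is already present at 0.30 mol L⁻¹. If s mol/L of La(OH)₃ dissolves, [La³⁺] = s while [OH⁻] ≈ 0.30 mol L⁻¹.
Ksp = [La³⁺][OH⁻]^3 = s(0.30)^3
s = 5.7×10⁻²⁰ / (0.30)^3 = 2.1×10⁻¹⁸
s = 2.1×10⁻¹⁸ mol L⁻¹

2.1×10⁻¹⁸ M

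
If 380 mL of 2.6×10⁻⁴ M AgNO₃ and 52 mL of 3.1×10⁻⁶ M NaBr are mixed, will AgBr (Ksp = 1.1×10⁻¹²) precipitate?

After mixing, V = 380 mL + 52 mL = 432 mL.
[Ag⁺] = (2.6×10⁻⁴)(380)/432 = 2.3×10⁻⁴ M
[Br⁻] = (3.1×10⁻⁶)(52)/432 = 3.7×10⁻⁷ M
Q = [Ag⁺][Br⁻] = 8.5×10⁻¹¹
Q = 8.5×10⁻¹¹ > Ksp = 1.1×10⁻¹², so the solution is supersaturated and AgBr precipitates.

Yes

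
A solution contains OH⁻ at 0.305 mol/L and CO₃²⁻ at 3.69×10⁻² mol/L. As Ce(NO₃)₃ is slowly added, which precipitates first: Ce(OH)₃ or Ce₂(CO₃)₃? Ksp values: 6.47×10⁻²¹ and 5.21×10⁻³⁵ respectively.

Precipitation begins when Q = Ksp.
For Ce(OH)₃: [Ce³⁺] = (Ksp/[OH⁻]^3) = 2.28×10⁻¹⁹ mol/L
For Ce₂(CO₃)₃: [Ce³⁺] = (Ksp/[CO₃²⁻]^3)^(1/2) = 1.02×10⁻¹⁵ mol/L
The smaller threshold [Ce³⁺] is reached first, so Ce(OH)₃ precipitates first.

Ce(OH)₃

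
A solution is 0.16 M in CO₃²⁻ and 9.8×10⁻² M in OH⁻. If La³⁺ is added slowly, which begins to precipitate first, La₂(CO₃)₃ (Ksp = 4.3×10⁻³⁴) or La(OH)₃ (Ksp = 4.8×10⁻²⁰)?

A salt starts to precipitate once the ion product Q reaches its Ksp.
For La₂(CO₃)₃: [La³⁺] = (Ksp/[CO₃²⁻]^3)^(1/2) = 3.2×10⁻¹⁶ M
For La(OH)₃: [La³⁺] = (Ksp/[OH⁻]^3) = 5.1×10⁻¹⁷ M
Since La(OH)₃ needs less La³⁺ to reach saturation, it precipitates first.

La(OH)₃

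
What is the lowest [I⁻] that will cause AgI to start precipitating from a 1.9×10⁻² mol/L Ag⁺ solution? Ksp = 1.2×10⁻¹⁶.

6.3×10⁻¹⁵ M

Precipitation of each salt begins when its ion product equals Ksp.
AgI(s) ⇌ Ag⁺(aq) + I⁻(aq)
Ksp = [Ag⁺][I⁻] = [I⁻](1.9×10⁻²)
[I⁻] = 1.2×10⁻¹⁶ / (1.9×10⁻²) = 6.3×10⁻¹⁵
[I⁻] = 6.3×10⁻¹⁵ mol/L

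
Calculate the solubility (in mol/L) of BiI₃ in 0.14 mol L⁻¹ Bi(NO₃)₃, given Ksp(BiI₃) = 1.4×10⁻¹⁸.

7.2×10⁻⁷ M

BiI₃(s) ⇌ Bi³⁺(aq) + 3 I⁻(aq)
Bi³⁺ is already present at 0.14 mol L⁻¹. If s mol/L of BiI₃ dissolves, [I⁻] = 3s while [Bi³⁺] ≈ 0.14 mol L⁻¹.
Ksp = [Bi³⁺][I⁻]^3 = (0.14)(3s)^3
(3s)^3 = 1.4×10⁻¹⁸ / (0.14) = 1.0×10⁻¹⁷
s = 7.2×10⁻⁷ mol L⁻¹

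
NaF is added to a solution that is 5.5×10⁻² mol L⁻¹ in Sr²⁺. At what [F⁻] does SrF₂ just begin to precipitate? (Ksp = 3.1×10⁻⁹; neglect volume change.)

A salt starts to precipitate once the ion product Q reaches its Ksp.
SrF₂(s) ⇌ Sr²⁺(aq) + 2 F⁻(aq)
Ksp = [Sr²⁺][F⁻]^2 = [F⁻]^2(5.5×10⁻²)
[F⁻]^2 = 3.1×10⁻⁹ / (5.5×10⁻²) = 5.6×10⁻⁸
[F⁻] = 2.4×10⁻⁴ mol L⁻¹

2.4×10⁻⁴ M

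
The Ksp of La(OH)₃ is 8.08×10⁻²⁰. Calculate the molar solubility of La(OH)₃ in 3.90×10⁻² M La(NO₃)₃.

4.25×10⁻⁷ M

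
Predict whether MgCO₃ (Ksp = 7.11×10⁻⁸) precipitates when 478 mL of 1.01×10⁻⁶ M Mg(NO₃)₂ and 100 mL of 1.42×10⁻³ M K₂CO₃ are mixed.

Total volume after mixing = 478 + 100 = 578 mL.
[Mg²⁺] = (1.01×10⁻⁶)(478)/578 = 8.35×10⁻⁷ M
[CO₃²⁻] = (1.42×10⁻³)(100)/578 = 2.46×10⁻⁴ M
Q = [Mg²⁺][CO₃²⁻] = 2.05×10⁻¹⁰
Q = 2.05×10⁻¹⁰ < Ksp = 7.11×10⁻⁸, so the solution is unsaturated and no precipitate forms.

No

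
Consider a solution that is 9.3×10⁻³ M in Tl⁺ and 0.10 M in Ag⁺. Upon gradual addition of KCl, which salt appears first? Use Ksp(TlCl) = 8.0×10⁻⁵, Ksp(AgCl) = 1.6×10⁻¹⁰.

A salt starts to precipitate once the ion product Q reaches its Ksp.
For TlCl: [Cl⁻] = (Ksp/[Tl⁺]) = 8.6×10⁻³ M
For AgCl: [Cl⁻] = (Ksp/[Ag⁺]) = 1.6×10⁻⁹ M
Since AgCl needs less Cl⁻ to reach saturation, it precipitates first.

AgCl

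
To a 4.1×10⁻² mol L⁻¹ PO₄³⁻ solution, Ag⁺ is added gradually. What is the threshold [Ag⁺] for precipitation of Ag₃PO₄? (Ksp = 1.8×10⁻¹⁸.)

3.5×10⁻⁶ M

The threshold for precipitation is Q = Ksp.
Ag₃PO₄(s) ⇌ 3 Ag⁺(aq) + PO₄³⁻(aq)
Ksp = [Ag⁺]^3[PO₄³⁻] = [Ag⁺]^3(4.1×10⁻²)
[Ag⁺]^3 = 1.8×10⁻¹⁸ / (4.1×10⁻²) = 4.4×10⁻¹⁷
[Ag⁺] = 3.5×10⁻⁶ mol L⁻¹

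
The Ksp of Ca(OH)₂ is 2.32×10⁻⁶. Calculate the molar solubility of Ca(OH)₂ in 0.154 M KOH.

9.78×10⁻⁵ M

Ca(OH)₂(s) ⇌ Ca²⁺(aq) + 2 OH⁻(aq)
The solution already contains OH⁻ at 0.154 M. Let s be the molar solubility of Ca(OH)₂.
[OH⁻] ≈ 0.154 M (common ion dominates); [Ca²⁺] = s.
Ksp = [Ca²⁺][OH⁻]^2 = s(0.154)^2
s = 2.32×10⁻⁶ / (0.154)^2 = 9.78×10⁻⁵
s = 9.78×10⁻⁵ M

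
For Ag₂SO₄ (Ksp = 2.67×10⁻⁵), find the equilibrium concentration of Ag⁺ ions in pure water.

3.77×10⁻² M

Ag₂SO₄(s) ⇌ 2 Ag⁺(aq) + SO₄²⁻(aq)
If s mol/L of Ag₂SO₄ dissolves, [Ag⁺] = 2s and [SO₄²⁻] = s.
Ksp = [Ag⁺]^2[SO₄²⁻] = (2s)^2 · s = 4s^3 = 2.67×10⁻⁵
s = 1.88×10⁻² mol L⁻¹
[Ag⁺] = 2s = 3.77×10⁻² mol L⁻¹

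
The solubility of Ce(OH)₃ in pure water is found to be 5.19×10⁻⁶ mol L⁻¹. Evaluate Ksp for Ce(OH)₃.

Ksp = 1.96×10⁻²⁰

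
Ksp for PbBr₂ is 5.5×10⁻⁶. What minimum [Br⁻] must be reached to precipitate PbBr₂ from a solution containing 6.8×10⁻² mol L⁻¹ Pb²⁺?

A salt starts to precipitate once the ion product Q reaches its Ksp.
PbBr₂(s) ⇌ Pb²⁺(aq) + 2 Br⁻(aq)
Ksp = [Pb²⁺][Br⁻]^2 = [Br⁻]^2(6.8×10⁻²)
[Br⁻]^2 = 5.5×10⁻⁶ / (6.8×10⁻²) = 8.1×10⁻⁵
[Br⁻] = 9.0×10⁻³ mol L⁻¹

9.0×10⁻³ M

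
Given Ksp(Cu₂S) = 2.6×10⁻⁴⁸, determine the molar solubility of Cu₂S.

Cu₂S(s) ⇌ 2 Cu⁺(aq) + S²⁻(aq)
Let s be the molar solubility. Then [Cu⁺] = 2s and [S²⁻] = s.
Ksp = [Cu⁺]^2[S²⁻] = (2s)^2 · s = 4s^3
4s^3 = 2.6×10⁻⁴⁸  ⇒  s^3 = 6.5×10⁻⁴⁹
s = (6.5×10⁻⁴⁹)^(1/3) = 8.7×10⁻¹⁷ mol/L

8.7×10⁻¹⁷ M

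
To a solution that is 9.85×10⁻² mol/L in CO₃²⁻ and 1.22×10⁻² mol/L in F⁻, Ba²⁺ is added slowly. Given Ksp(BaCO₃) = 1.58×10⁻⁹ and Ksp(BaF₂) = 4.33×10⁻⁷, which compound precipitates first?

BaCO₃

Precipitation begins when Q = Ksp.
For BaCO₃: [Ba²⁺] = (Ksp/[CO₃²⁻]) = 1.60×10⁻⁸ mol/L
For BaF₂: [Ba²⁺] = (Ksp/[F⁻]^2) = 2.91×10⁻³ mol/L
BaCO₃ requires the lower [Ba²⁺], so it precipitates first.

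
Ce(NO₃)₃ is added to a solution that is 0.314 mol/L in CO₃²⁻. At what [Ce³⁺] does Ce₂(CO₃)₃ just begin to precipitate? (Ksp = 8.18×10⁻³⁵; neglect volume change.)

Precipitation begins when Q = Ksp.
Ce₂(CO₃)₃(s) ⇌ 2 Ce³⁺(aq) + 3 CO₃²⁻(aq)
Ksp = [Ce³⁺]^2[CO₃²⁻]^3 = [Ce³⁺]^2(0.314)^3
[Ce³⁺]^2 = 8.18×10⁻³⁵ / (0.314)^3 = 2.64×10⁻³³
[Ce³⁺] = 5.14×10⁻¹⁷ mol/L

5.14×10⁻¹⁷ M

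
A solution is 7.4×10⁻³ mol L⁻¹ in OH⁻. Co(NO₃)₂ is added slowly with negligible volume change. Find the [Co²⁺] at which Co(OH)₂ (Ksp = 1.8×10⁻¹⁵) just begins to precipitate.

3.3×10⁻¹¹ M

Precipitation of each salt begins when its ion product equals Ksp.
Co(OH)₂(s) ⇌ Co²⁺(aq) + 2 OH⁻(aq)
Ksp = [Co²⁺][OH⁻]^2 = [Co²⁺](7.4×10⁻³)^2
[Co²⁺] = 1.8×10⁻¹⁵ / (7.4×10⁻³)^2 = 3.3×10⁻¹¹
[Co²⁺] = 3.3×10⁻¹¹ mol L⁻¹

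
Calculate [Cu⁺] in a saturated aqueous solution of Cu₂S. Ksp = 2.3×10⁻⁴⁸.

Cu₂S(s) ⇌ 2 Cu⁺(aq) + S²⁻(aq)
For each mole of Cu₂S that dissolves per liter, [Cu⁺] = 2s and [S²⁻] = s; let s denote this solubility.
Ksp = [Cu⁺]^2[S²⁻] = (2s)^2 · s = 4s^3 = 2.3×10⁻⁴⁸
s = 8.3×10⁻¹⁷ mol L⁻¹
[Cu⁺] = 2s = 1.7×10⁻¹⁶ mol L⁻¹

1.7×10⁻¹⁶ M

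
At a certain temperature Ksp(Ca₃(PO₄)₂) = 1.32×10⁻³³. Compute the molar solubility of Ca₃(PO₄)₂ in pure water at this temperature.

1.04×10⁻⁷ M

Ca₃(PO₄)₂(s) ⇌ 3 Ca²⁺(aq) + 2 PO₄³⁻(aq)
For each mole of Ca₃(PO₄)₂ that dissolves per liter, [Ca²⁺] = 3s and [PO₄³⁻] = 2s; let s denote this solubility.
Ksp = [Ca²⁺]^3[PO₄³⁻]^2 = (3s)^3 · (2s)^2 = 108s^5
108s^5 = 1.32×10⁻³³  ⇒  s^5 = 1.22×10⁻³⁵
s = (1.22×10⁻³⁵)^(1/5) = 1.04×10⁻⁷ mol L⁻¹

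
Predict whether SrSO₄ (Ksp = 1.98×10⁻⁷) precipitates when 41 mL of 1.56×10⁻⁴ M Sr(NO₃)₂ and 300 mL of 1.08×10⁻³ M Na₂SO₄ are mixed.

After mixing, V = 41 mL + 300 mL = 341 mL.
[Sr²⁺] = (1.56×10⁻⁴)(41)/341 = 1.88×10⁻⁵ M
[SO₄²⁻] = (1.08×10⁻³)(300)/341 = 9.50×10⁻⁴ M
Q = [Sr²⁺][SO₄²⁻] = 1.78×10⁻⁸
Q < Ksp (1.78×10⁻⁸ vs 1.98×10⁻⁷); the solution remains unsaturated and no precipitate forms.

No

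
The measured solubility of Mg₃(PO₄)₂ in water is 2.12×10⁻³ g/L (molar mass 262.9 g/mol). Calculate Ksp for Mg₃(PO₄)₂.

Ksp = 3.68×10⁻²⁴

Molar solubility s = (2.12×10⁻³ g/L) / (262.9 g/mol) = 8.0639×10⁻⁶ mol/L
Mg₃(PO₄)₂(s) ⇌ 3 Mg²⁺(aq) + 2 PO₄³⁻(aq)
Let s be the molar solubility. Then [Mg²⁺] = 3s and [PO₄³⁻] = 2s.
Ksp = [Mg²⁺]^3[PO₄³⁻]^2 = (3s)^3 · (2s)^2 = 108s^5
Ksp = 108 × (8.0639×10⁻⁶)^5 = 3.68×10⁻²⁴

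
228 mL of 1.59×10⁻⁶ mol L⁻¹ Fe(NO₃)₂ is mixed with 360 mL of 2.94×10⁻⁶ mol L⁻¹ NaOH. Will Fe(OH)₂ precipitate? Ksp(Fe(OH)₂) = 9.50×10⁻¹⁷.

The combined volume is 588 mL.
[Fe²⁺] = (1.59×10⁻⁶)(228)/588 = 6.17×10⁻⁷ mol L⁻¹
[OH⁻] = (2.94×10⁻⁶)(360)/588 = 1.80×10⁻⁶ mol L⁻¹
Q = [Fe²⁺][OH⁻]^2 = 2.00×10⁻¹⁸
Since Q (2.00×10⁻¹⁸) is less than Ksp (9.50×10⁻¹⁷), no Fe(OH)₂ precipitates.

No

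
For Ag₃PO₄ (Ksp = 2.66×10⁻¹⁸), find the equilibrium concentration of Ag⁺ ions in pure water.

5.31×10⁻⁵ M

Ag₃PO₄(s) ⇌ 3 Ag⁺(aq) + PO₄³⁻(aq)
If s mol/L of Ag₃PO₄ dissolves, [Ag⁺] = 3s and [PO₄³⁻] = s.
Ksp = [Ag⁺]^3[PO₄³⁻] = (3s)^3 · s = 27s^4 = 2.66×10⁻¹⁸
s = 1.77×10⁻⁵ mol L⁻¹
[Ag⁺] = 3s = 5.31×10⁻⁵ mol L⁻¹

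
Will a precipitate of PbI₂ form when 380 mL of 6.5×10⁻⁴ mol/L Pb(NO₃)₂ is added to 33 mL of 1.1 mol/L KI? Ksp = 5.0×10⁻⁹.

Total volume after mixing = 380 + 33 = 413 mL.
[Pb²⁺] = (6.5×10⁻⁴)(380)/413 = 6.0×10⁻⁴ mol/L
[I⁻] = (1.1)(33)/413 = 8.8×10⁻² mol/L
Q = [Pb²⁺][I⁻]^2 = 4.6×10⁻⁶
Q = 4.6×10⁻⁶ > Ksp = 5.0×10⁻⁹, so the solution is supersaturated and PbI₂ precipitates.

Yes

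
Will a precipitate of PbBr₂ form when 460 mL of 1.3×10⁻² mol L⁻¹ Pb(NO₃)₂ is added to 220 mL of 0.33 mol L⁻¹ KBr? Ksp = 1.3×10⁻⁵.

Yes

Total volume after mixing = 460 + 220 = 680 mL.
[Pb²⁺] = (1.3×10⁻²)(460)/680 = 8.8×10⁻³ mol L⁻¹
[Br⁻] = (0.33)(220)/680 = 0.11 mol L⁻¹
Q = [Pb²⁺][Br⁻]^2 = 1.0×10⁻⁴
Q = 1.0×10⁻⁴ > Ksp = 1.3×10⁻⁵, so the solution is supersaturated and PbBr₂ precipitates.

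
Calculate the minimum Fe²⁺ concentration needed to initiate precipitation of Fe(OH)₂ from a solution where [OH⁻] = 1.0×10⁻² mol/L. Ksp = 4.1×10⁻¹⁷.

A salt starts to precipitate once the ion product Q reaches its Ksp.
Fe(OH)₂(s) ⇌ Fe²⁺(aq) + 2 OH⁻(aq)
Ksp = [Fe²⁺][OH⁻]^2 = [Fe²⁺](1.0×10⁻²)^2
[Fe²⁺] = 4.1×10⁻¹⁷ / (1.0×10⁻²)^2 = 4.1×10⁻¹³
[Fe²⁺] = 4.1×10⁻¹³ mol/L

4.1×10⁻¹³ M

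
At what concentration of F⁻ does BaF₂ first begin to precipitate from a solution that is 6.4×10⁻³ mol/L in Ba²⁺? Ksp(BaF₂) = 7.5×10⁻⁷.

1.1×10⁻² M

Each salt precipitates once Q = Ksp for that salt.
BaF₂(s) ⇌ Ba²⁺(aq) + 2 F⁻(aq)
Ksp = [Ba²⁺][F⁻]^2 = [F⁻]^2(6.4×10⁻³)
[F⁻]^2 = 7.5×10⁻⁷ / (6.4×10⁻³) = 1.2×10⁻⁴
[F⁻] = 1.1×10⁻² mol/L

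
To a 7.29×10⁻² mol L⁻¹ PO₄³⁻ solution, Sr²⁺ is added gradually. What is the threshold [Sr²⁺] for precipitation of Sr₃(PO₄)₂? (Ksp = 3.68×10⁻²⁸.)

Precipitation of each salt begins when its ion product equals Ksp.
Sr₃(PO₄)₂(s) ⇌ 3 Sr²⁺(aq) + 2 PO₄³⁻(aq)
Ksp = [Sr²⁺]^3[PO₄³⁻]^2 = [Sr²⁺]^3(7.29×10⁻²)^2
[Sr²⁺]^3 = 3.68×10⁻²⁸ / (7.29×10⁻²)^2 = 6.92×10⁻²⁶
[Sr²⁺] = 4.11×10⁻⁹ mol L⁻¹

4.11×10⁻⁹ M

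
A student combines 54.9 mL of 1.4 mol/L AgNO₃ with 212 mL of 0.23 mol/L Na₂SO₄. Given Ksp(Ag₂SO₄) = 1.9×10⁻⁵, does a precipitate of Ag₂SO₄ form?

Yes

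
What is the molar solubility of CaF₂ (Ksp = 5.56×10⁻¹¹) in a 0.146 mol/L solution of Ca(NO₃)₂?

9.76×10⁻⁶ M

CaF₂(s) ⇌ Ca²⁺(aq) + 2 F⁻(aq)
Let s be the solubility of CaF₂ here. The common ion gives [Ca²⁺] ≈ 0.146 mol/L, and [F⁻] = 2s.
Ksp = [Ca²⁺][F⁻]^2 = (0.146)(2s)^2
(2s)^2 = 5.56×10⁻¹¹ / (0.146) = 3.81×10⁻¹⁰
s = 9.76×10⁻⁶ mol/L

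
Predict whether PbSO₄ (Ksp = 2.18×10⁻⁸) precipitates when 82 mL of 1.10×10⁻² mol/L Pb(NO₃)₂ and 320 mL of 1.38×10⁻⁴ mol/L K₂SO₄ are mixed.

Yes

Total volume after mixing = 82 + 320 = 402 mL.
[Pb²⁺] = (1.10×10⁻²)(82)/402 = 2.24×10⁻³ mol/L
[SO₄²⁻] = (1.38×10⁻⁴)(320)/402 = 1.10×10⁻⁴ mol/L
Q = [Pb²⁺][SO₄²⁻] = 2.46×10⁻⁷
Since Q (2.46×10⁻⁷) exceeds Ksp (2.18×10⁻⁸), PbSO₄ will precipitate.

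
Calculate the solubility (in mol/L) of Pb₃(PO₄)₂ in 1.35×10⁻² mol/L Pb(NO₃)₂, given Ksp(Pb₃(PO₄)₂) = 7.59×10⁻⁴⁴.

8.78×10⁻²⁰ M

Pb₃(PO₄)₂(s) ⇌ 3 Pb²⁺(aq) + 2 PO₄³⁻(aq)
Let s be the solubility of Pb₃(PO₄)₂ here. The common ion gives [Pb²⁺] ≈ 1.35×10⁻² mol/L, and [PO₄³⁻] = 2s.
Ksp = [Pb²⁺]^3[PO₄³⁻]^2 = (1.35×10⁻²)^3(2s)^2
(2s)^2 = 7.59×10⁻⁴⁴ / (1.35×10⁻²)^3 = 3.08×10⁻³⁸
s = 8.78×10⁻²⁰ mol/L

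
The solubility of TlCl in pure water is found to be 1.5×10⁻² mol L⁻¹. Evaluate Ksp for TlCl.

TlCl(s) ⇌ Tl⁺(aq) + Cl⁻(aq)
For each mole of TlCl that dissolves per liter, [Tl⁺] = s and [Cl⁻] = s; let s denote this solubility.
Ksp = [Tl⁺][Cl⁻] = s · s = s^2
Ksp = (1.5×10⁻²)^2 = 2.3×10⁻⁴

Ksp = 2.3×10⁻⁴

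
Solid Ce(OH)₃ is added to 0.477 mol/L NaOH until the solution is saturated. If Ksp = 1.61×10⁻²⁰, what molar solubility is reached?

Ce(OH)₃(s) ⇌ Ce³⁺(aq) + 3 OH⁻(aq)
Let s be the solubility of Ce(OH)₃ here. The common ion gives [OH⁻] ≈ 0.477 mol/L, and [Ce³⁺] = s.
Ksp = [Ce³⁺][OH⁻]^3 = s(0.477)^3
s = 1.61×10⁻²⁰ / (0.477)^3 = 1.48×10⁻¹⁹
s = 1.48×10⁻¹⁹ mol/L

1.48×10⁻¹⁹ M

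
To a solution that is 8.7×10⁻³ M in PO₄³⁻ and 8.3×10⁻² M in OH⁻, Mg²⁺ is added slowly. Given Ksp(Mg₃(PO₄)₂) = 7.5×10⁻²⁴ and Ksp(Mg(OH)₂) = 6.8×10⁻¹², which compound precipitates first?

Mg(OH)₂

Precipitation begins when Q = Ksp.
For Mg₃(PO₄)₂: [Mg²⁺] = (Ksp/[PO₄³⁻]^2)^(1/3) = 4.6×10⁻⁷ M
For Mg(OH)₂: [Mg²⁺] = (Ksp/[OH⁻]^2) = 9.9×10⁻¹⁰ M
The smaller threshold [Mg²⁺] is reached first, so Mg(OH)₂ precipitates first.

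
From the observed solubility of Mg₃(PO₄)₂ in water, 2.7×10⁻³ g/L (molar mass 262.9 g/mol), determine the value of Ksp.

Ksp = 1.2×10⁻²³

Convert to molarity: s = 2.7×10⁻³ / 262.9 = 1.027×10⁻⁵ mol/L
Mg₃(PO₄)₂(s) ⇌ 3 Mg²⁺(aq) + 2 PO₄³⁻(aq)
Let s be the molar solubility. Then [Mg²⁺] = 3s and [PO₄³⁻] = 2s.
Ksp = [Mg²⁺]^3[PO₄³⁻]^2 = (3s)^3 · (2s)^2 = 108s^5
Ksp = 108 × (1.027×10⁻⁵)^5 = 1.2×10⁻²³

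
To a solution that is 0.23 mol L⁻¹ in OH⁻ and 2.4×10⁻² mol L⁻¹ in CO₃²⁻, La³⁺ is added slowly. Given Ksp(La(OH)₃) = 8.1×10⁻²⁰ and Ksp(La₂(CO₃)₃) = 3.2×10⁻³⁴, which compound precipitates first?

La(OH)₃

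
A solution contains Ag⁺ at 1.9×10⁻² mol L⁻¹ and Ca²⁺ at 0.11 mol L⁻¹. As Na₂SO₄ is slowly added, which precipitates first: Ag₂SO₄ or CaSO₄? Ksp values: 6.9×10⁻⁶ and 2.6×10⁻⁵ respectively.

The threshold for precipitation is Q = Ksp.
For Ag₂SO₄: [SO₄²⁻] = (Ksp/[Ag⁺]^2) = 1.9×10⁻² mol L⁻¹
For CaSO₄: [SO₄²⁻] = (Ksp/[Ca²⁺]) = 2.4×10⁻⁴ mol L⁻¹
CaSO₄ requires the lower [SO₄²⁻], so it precipitates first.

CaSO₄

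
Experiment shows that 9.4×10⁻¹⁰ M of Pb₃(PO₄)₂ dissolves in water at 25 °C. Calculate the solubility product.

Ksp = 7.9×10⁻⁴⁴

Pb₃(PO₄)₂(s) ⇌ 3 Pb²⁺(aq) + 2 PO₄³⁻(aq)
For each mole of Pb₃(PO₄)₂ that dissolves per liter, [Pb²⁺] = 3s and [PO₄³⁻] = 2s; let s denote this solubility.
Ksp = [Pb²⁺]^3[PO₄³⁻]^2 = (3s)^3 · (2s)^2 = 108s^5
Ksp = 108 × (9.4×10⁻¹⁰)^5 = 7.9×10⁻⁴⁴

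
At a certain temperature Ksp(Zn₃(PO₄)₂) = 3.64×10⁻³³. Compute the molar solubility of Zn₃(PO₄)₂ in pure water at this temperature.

1.28×10⁻⁷ M

Zn₃(PO₄)₂(s) ⇌ 3 Zn²⁺(aq) + 2 PO₄³⁻(aq)
Call the molar solubility s, so that [Zn²⁺] = 3s and [PO₄³⁻] = 2s.
Ksp = [Zn²⁺]^3[PO₄³⁻]^2 = (3s)^3 · (2s)^2 = 108s^5
108s^5 = 3.64×10⁻³³  ⇒  s^5 = 3.37×10⁻³⁵
s = 1.28×10⁻⁷ M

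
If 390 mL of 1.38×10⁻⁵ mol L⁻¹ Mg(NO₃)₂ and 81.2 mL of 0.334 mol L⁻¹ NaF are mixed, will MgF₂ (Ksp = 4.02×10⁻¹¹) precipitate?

Total volume after mixing = 390 + 81.2 = 471.2 mL.
[Mg²⁺] = (1.38×10⁻⁵)(390)/471.2 = 1.14×10⁻⁵ mol L⁻¹
[F⁻] = (0.334)(81.2)/471.2 = 5.76×10⁻² mol L⁻¹
Q = [Mg²⁺][F⁻]^2 = 3.78×10⁻⁸
Since Q (3.78×10⁻⁸) exceeds Ksp (4.02×10⁻¹¹), MgF₂ will precipitate.

Yes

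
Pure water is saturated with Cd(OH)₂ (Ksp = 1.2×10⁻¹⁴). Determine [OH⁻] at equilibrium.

Cd(OH)₂(s) ⇌ Cd²⁺(aq) + 2 OH⁻(aq)
If s mol/L of Cd(OH)₂ dissolves, [Cd²⁺] = s and [OH⁻] = 2s.
Ksp = [Cd²⁺][OH⁻]^2 = s · (2s)^2 = 4s^3 = 1.2×10⁻¹⁴
s = 1.4×10⁻⁵ M
[OH⁻] = 2s = 2.9×10⁻⁵ M

2.9×10⁻⁵ M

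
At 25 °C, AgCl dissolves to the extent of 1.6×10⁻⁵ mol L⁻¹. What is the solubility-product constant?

Ksp = 2.6×10⁻¹⁰

AgCl(s) ⇌ Ag⁺(aq) + Cl⁻(aq)
If s mol/L of AgCl dissolves, [Ag⁺] = s and [Cl⁻] = s.
Ksp = [Ag⁺][Cl⁻] = s · s = s^2
Ksp = (1.6×10⁻⁵)^2 = 2.6×10⁻¹⁰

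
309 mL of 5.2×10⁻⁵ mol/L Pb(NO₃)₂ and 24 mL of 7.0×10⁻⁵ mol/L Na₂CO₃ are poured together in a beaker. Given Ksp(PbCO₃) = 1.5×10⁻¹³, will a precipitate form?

Yes

After mixing, V = 309 mL + 24 mL = 333 mL.
[Pb²⁺] = (5.2×10⁻⁵)(309)/333 = 4.8×10⁻⁵ mol/L
[CO₃²⁻] = (7.0×10⁻⁵)(24)/333 = 5.0×10⁻⁶ mol/L
Q = [Pb²⁺][CO₃²⁻] = 2.4×10⁻¹⁰
Since Q (2.4×10⁻¹⁰) exceeds Ksp (1.5×10⁻¹³), PbCO₃ will precipitate.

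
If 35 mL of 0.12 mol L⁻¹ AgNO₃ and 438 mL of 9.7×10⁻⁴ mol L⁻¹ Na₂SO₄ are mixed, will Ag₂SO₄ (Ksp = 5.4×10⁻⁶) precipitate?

No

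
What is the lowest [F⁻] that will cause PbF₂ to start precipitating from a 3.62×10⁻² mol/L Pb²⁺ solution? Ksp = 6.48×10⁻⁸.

1.34×10⁻³ M

A salt starts to precipitate once the ion product Q reaches its Ksp.
PbF₂(s) ⇌ Pb²⁺(aq) + 2 F⁻(aq)
Ksp = [Pb²⁺][F⁻]^2 = [F⁻]^2(3.62×10⁻²)
[F⁻]^2 = 6.48×10⁻⁸ / (3.62×10⁻²) = 1.79×10⁻⁶
[F⁻] = 1.34×10⁻³ mol/L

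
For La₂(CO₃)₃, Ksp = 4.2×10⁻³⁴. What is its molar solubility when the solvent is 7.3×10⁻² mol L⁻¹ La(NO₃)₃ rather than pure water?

La₂(CO₃)₃(s) ⇌ 2 La³⁺(aq) + 3 CO₃²⁻(aq)
With La³⁺ already at 7.3×10⁻² mol L⁻¹ and s small, take [La³⁺] ≈ 7.3×10⁻² mol L⁻¹ and [CO₃²⁻] = 3s.
Ksp = [La³⁺]^2[CO₃²⁻]^3 = (7.3×10⁻²)^2(3s)^3
(3s)^3 = 4.2×10⁻³⁴ / (7.3×10⁻²)^2 = 7.9×10⁻³²
s = 1.4×10⁻¹¹ mol L⁻¹

1.4×10⁻¹¹ M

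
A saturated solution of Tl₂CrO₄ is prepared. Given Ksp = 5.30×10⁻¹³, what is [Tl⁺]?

Tl₂CrO₄(s) ⇌ 2 Tl⁺(aq) + CrO₄²⁻(aq)
Let s be the molar solubility. Then [Tl⁺] = 2s and [CrO₄²⁻] = s.
Ksp = [Tl⁺]^2[CrO₄²⁻] = (2s)^2 · s = 4s^3 = 5.30×10⁻¹³
s = 5.10×10⁻⁵ mol L⁻¹
[Tl⁺] = 2s = 1.02×10⁻⁴ mol L⁻¹

1.02×10⁻⁴ M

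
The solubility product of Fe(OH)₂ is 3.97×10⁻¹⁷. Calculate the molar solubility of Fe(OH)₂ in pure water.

Fe(OH)₂(s) ⇌ Fe²⁺(aq) + 2 OH⁻(aq)
Call the molar solubility s, so that [Fe²⁺] = s and [OH⁻] = 2s.
Ksp = [Fe²⁺][OH⁻]^2 = s · (2s)^2 = 4s^3
4s^3 = 3.97×10⁻¹⁷  ⇒  s^3 = 9.93×10⁻¹⁸
s = 2.15×10⁻⁶ mol L⁻¹

2.15×10⁻⁶ M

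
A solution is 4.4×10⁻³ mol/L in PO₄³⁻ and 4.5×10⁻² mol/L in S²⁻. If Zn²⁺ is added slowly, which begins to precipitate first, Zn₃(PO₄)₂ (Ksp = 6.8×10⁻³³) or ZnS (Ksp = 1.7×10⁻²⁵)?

Each salt precipitates once Q = Ksp for that salt.
For Zn₃(PO₄)₂: [Zn²⁺] = (Ksp/[PO₄³⁻]^2)^(1/3) = 7.1×10⁻¹⁰ mol/L
For ZnS: [Zn²⁺] = (Ksp/[S²⁻]) = 3.8×10⁻²⁴ mol/L
Since ZnS needs less Zn²⁺ to reach saturation, it precipitates first.

ZnS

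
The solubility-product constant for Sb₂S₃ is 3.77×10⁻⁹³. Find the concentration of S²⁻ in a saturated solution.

Sb₂S₃(s) ⇌ 2 Sb³⁺(aq) + 3 S²⁻(aq)
If s mol/L of Sb₂S₃ dissolves, [Sb³⁺] = 2s and [S²⁻] = 3s.
Ksp = [Sb³⁺]^2[S²⁻]^3 = (2s)^2 · (3s)^3 = 108s^5 = 3.77×10⁻⁹³
s = 1.28×10⁻¹⁹ mol L⁻¹
[S²⁻] = 3s = 3.85×10⁻¹⁹ mol L⁻¹

3.85×10⁻¹⁹ M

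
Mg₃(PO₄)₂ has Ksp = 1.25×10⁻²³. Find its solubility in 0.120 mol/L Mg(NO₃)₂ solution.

Mg₃(PO₄)₂(s) ⇌ 3 Mg²⁺(aq) + 2 PO₄³⁻(aq)
With Mg²⁺ already at 0.120 mol/L and s small, take [Mg²⁺] ≈ 0.120 mol/L and [PO₄³⁻] = 2s.
Ksp = [Mg²⁺]^3[PO₄³⁻]^2 = (0.120)^3(2s)^2
(2s)^2 = 1.25×10⁻²³ / (0.120)^3 = 7.23×10⁻²¹
s = 4.25×10⁻¹¹ mol/L

4.25×10⁻¹¹ M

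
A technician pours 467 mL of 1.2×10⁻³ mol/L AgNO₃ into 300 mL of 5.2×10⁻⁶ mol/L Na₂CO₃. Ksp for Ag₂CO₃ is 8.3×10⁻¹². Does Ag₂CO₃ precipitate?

No

Total volume after mixing = 467 + 300 = 767 mL.
[Ag⁺] = (1.2×10⁻³)(467)/767 = 7.3×10⁻⁴ mol/L
[CO₃²⁻] = (5.2×10⁻⁶)(300)/767 = 2.0×10⁻⁶ mol/L
Q = [Ag⁺]^2[CO₃²⁻] = 1.1×10⁻¹²
Q < Ksp (1.1×10⁻¹² vs 8.3×10⁻¹²); the solution remains unsaturated and no precipitate forms.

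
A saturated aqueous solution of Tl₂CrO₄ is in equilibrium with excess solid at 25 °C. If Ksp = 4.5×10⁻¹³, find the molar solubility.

Tl₂CrO₄(s) ⇌ 2 Tl⁺(aq) + CrO₄²⁻(aq)
For each mole of Tl₂CrO₄ that dissolves per liter, [Tl⁺] = 2s and [CrO₄²⁻] = s; let s denote this solubility.
Ksp = [Tl⁺]^2[CrO₄²⁻] = (2s)^2 · s = 4s^3
4s^3 = 4.5×10⁻¹³  ⇒  s^3 = 1.1×10⁻¹³
s = 4.8×10⁻⁵ mol/L

4.8×10⁻⁵ M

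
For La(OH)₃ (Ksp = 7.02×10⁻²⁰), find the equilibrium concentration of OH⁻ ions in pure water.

2.14×10⁻⁵ M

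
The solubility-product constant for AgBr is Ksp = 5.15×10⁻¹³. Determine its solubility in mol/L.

7.18×10⁻⁷ M

AgBr(s) ⇌ Ag⁺(aq) + Br⁻(aq)
If s mol/L of AgBr dissolves, [Ag⁺] = s and [Br⁻] = s.
Ksp = [Ag⁺][Br⁻] = s · s = s^2
s^2 = 5.15×10⁻¹³
Taking the 2nd root, s = 7.18×10⁻⁷ mol/L.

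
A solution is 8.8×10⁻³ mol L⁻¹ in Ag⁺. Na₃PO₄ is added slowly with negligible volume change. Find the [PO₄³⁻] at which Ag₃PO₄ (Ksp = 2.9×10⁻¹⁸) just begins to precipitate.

The threshold for precipitation is Q = Ksp.
Ag₃PO₄(s) ⇌ 3 Ag⁺(aq) + PO₄³⁻(aq)
Ksp = [Ag⁺]^3[PO₄³⁻] = [PO₄³⁻](8.8×10⁻³)^3
[PO₄³⁻] = 2.9×10⁻¹⁸ / (8.8×10⁻³)^3 = 4.3×10⁻¹²
[PO₄³⁻] = 4.3×10⁻¹² mol L⁻¹

4.3×10⁻¹² M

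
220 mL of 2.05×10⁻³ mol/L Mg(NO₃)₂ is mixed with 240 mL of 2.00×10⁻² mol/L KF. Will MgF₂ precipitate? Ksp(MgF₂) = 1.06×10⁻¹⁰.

The combined volume is 460 mL.
[Mg²⁺] = (2.05×10⁻³)(220)/460 = 9.80×10⁻⁴ mol/L
[F⁻] = (2.00×10⁻²)(240)/460 = 1.04×10⁻² mol/L
Q = [Mg²⁺][F⁻]^2 = 1.07×10⁻⁷
Because Q > Ksp (1.07×10⁻⁷ vs 1.06×10⁻¹⁰), a precipitate of MgF₂ forms.

Yes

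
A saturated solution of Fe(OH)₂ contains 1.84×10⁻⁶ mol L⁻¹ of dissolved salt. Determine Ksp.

Fe(OH)₂(s) ⇌ Fe²⁺(aq) + 2 OH⁻(aq)
For each mole of Fe(OH)₂ that dissolves per liter, [Fe²⁺] = s and [OH⁻] = 2s; let s denote this solubility.
Ksp = [Fe²⁺][OH⁻]^2 = s · (2s)^2 = 4s^3
Ksp = 4 × (1.84×10⁻⁶)^3 = 2.49×10⁻¹⁷

Ksp = 2.49×10⁻¹⁷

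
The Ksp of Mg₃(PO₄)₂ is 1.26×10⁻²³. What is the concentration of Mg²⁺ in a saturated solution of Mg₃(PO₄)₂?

Mg₃(PO₄)₂(s) ⇌ 3 Mg²⁺(aq) + 2 PO₄³⁻(aq)
For each mole of Mg₃(PO₄)₂ that dissolves per liter, [Mg²⁺] = 3s and [PO₄³⁻] = 2s; let s denote this solubility.
Ksp = [Mg²⁺]^3[PO₄³⁻]^2 = (3s)^3 · (2s)^2 = 108s^5 = 1.26×10⁻²³
s = 1.03×10⁻⁵ M
[Mg²⁺] = 3s = 3.09×10⁻⁵ M

3.09×10⁻⁵ M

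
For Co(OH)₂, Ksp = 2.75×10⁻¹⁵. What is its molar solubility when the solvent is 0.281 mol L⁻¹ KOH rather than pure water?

3.48×10⁻¹⁴ M

Co(OH)₂(s) ⇌ Co²⁺(aq) + 2 OH⁻(aq)
The solution already contains OH⁻ at 0.281 mol L⁻¹. Let s be the molar solubility of Co(OH)₂.
[OH⁻] ≈ 0.281 mol L⁻¹ (common ion dominates); [Co²⁺] = s.
Ksp = [Co²⁺][OH⁻]^2 = s(0.281)^2
s = 2.75×10⁻¹⁵ / (0.281)^2 = 3.48×10⁻¹⁴
s = 3.48×10⁻¹⁴ mol L⁻¹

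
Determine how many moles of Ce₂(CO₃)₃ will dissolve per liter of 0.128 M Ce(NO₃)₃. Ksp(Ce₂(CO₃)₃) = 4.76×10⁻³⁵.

4.76×10⁻¹² M

Ce₂(CO₃)₃(s) ⇌ 2 Ce³⁺(aq) + 3 CO₃²⁻(aq)
Let s be the solubility of Ce₂(CO₃)₃ here. The common ion gives [Ce³⁺] ≈ 0.128 M, and [CO₃²⁻] = 3s.
Ksp = [Ce³⁺]^2[CO₃²⁻]^3 = (0.128)^2(3s)^3
(3s)^3 = 4.76×10⁻³⁵ / (0.128)^2 = 2.91×10⁻³³
s = 4.76×10⁻¹² M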